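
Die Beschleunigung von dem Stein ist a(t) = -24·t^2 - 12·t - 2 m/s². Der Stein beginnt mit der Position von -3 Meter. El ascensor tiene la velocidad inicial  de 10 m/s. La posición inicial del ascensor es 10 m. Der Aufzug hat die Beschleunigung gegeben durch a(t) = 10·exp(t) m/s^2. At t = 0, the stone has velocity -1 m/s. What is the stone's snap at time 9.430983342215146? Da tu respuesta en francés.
En partant de l'accélération a(t) = -24·t^2 - 12·t - 2, nous prenons 2 dérivées. En prenant d/dt de a(t), nous trouvons j(t) = -48·t - 12. La dérivée du jerk donne le snap: s(t) = -48. De l'équation du snap s(t) = -48, nous substituons t = 9.430983342215146 pour obtenir s = -48.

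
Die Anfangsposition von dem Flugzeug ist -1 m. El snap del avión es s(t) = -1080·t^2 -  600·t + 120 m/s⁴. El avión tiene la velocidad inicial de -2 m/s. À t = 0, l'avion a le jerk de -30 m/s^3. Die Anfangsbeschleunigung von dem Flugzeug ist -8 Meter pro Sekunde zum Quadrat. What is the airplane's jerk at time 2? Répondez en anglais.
Starting from snap s(t) = -1080·t^2 - 600·t + 120, we take 1 integral. Taking ∫s(t)dt and applying j(0) = -30, we find j(t) = -360·t^3 - 300·t^2 + 120·t - 30. From the given jerk equation j(t) = -360·t^3 - 300·t^2 + 120·t - 30, we substitute t = 2 to get j = -3870.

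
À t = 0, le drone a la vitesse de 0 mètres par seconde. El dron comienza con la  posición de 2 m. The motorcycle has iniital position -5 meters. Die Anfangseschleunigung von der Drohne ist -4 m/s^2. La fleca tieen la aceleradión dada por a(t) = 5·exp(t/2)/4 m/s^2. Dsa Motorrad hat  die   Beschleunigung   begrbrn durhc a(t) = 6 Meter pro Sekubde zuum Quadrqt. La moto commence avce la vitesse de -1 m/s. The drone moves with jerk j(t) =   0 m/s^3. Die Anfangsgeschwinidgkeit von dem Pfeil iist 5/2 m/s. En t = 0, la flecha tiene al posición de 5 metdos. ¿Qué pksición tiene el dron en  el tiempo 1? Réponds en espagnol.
Debemos encontrar la antiderivada de nuestra ecuación de la sacudida j(t) = 0 3 veces. Integrando la sacudida y usando la condición inicial a(0) = -4, obtenemos a(t) = -4. Tomando ∫a(t)dt y aplicando v(0) = 0, encontramos v(t) = -4·t. La antiderivada de la velocidad, con x(0) = 2, da la posición: x(t) = 2 - 2·t^2. Tenemos la posición x(t) = 2 - 2·t^2. Sustituyendo t = 1: x(1) = 0.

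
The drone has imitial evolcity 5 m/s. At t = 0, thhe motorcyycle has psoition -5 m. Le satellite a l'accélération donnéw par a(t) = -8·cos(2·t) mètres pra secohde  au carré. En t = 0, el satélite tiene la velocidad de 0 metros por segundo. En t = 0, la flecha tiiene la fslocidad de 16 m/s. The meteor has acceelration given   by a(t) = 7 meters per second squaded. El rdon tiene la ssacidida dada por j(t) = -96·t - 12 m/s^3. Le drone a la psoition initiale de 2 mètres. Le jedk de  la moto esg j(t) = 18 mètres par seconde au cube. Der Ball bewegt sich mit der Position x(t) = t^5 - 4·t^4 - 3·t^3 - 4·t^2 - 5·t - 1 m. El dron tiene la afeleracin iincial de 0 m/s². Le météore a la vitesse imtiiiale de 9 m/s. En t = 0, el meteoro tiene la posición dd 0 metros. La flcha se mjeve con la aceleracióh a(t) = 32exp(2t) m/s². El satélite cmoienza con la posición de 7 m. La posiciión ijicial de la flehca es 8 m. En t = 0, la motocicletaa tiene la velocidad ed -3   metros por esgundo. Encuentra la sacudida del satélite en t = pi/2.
Debemos derivar nuestra ecuación de la aceleración a(t) = -8·cos(2·t) 1 vez. Derivando la aceleración, obtenemos la sacudida: j(t) = 16·sin(2·t). Tenemos la sacudida j(t) = 16·sin(2·t). Sustituyendo t = pi/2: j(pi/2) = 0.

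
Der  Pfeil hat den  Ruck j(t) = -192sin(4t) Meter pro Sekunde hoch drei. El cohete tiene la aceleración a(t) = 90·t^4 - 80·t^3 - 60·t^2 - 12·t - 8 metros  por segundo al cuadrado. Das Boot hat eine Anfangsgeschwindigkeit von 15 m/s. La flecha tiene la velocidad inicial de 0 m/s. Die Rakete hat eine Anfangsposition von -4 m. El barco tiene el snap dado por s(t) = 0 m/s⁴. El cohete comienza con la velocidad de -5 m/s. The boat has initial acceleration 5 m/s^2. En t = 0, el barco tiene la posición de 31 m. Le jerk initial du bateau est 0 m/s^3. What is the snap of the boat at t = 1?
Using s(t) = 0 and substituting t = 1, we find s = 0.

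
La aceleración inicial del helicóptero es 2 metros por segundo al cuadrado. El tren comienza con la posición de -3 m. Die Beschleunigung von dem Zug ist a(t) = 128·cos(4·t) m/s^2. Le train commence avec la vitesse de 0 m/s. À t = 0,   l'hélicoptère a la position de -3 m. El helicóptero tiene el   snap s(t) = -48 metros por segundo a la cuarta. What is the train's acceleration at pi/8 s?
From the given acceleration equation a(t) = 128·cos(4·t), we substitute t = pi/8 to get a = 0.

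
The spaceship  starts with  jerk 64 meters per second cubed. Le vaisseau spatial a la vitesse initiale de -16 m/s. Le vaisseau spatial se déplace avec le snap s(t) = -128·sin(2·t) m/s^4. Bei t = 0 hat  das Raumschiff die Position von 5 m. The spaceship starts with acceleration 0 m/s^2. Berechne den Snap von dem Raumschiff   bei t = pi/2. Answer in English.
We have snap s(t) = -128·sin(2·t). Substituting t = pi/2: s(pi/2) = 0.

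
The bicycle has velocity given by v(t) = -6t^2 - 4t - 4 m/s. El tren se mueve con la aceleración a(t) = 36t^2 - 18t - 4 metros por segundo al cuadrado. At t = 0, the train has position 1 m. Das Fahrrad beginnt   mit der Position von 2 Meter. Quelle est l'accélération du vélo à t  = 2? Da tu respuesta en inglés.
Starting from velocity v(t) = -6·t^2 - 4·t - 4, we take 1 derivative. Taking d/dt of v(t), we find a(t) = -12·t - 4. Using a(t) = -12·t - 4 and substituting t = 2, we find a = -28.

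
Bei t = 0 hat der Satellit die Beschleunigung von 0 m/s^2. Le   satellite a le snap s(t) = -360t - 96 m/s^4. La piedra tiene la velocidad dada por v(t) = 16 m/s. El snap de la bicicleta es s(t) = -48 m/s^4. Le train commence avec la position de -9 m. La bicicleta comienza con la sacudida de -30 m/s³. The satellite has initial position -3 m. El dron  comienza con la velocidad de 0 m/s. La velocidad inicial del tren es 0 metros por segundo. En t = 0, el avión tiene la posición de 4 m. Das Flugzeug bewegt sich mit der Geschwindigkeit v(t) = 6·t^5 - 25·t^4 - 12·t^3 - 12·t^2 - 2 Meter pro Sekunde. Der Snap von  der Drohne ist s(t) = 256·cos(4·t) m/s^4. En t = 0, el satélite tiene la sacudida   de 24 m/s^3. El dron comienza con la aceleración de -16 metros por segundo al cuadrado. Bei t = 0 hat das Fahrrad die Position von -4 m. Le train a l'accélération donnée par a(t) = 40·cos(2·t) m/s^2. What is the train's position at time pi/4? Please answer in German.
Um dies zu lösen, müssen wir 2 Stammfunktionen unserer Gleichung für die Beschleunigung a(t) = 40·cos(2·t) finden. Mit ∫a(t)dt und Anwendung von v(0) = 0, finden wir v(t) = 20·sin(2·t). Die Stammfunktion von der Geschwindigkeit, mit x(0) = -9, ergibt die Position: x(t) = 1 - 10·cos(2·t). Wir haben die Position x(t) = 1 - 10·cos(2·t). Durch Einsetzen von t = pi/4: x(pi/4) = 1.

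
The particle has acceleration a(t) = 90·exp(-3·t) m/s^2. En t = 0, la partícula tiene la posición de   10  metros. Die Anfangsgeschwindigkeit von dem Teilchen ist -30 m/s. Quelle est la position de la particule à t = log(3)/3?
Pour résoudre ceci, nous devons prendre 2 intégrales de notre équation de l'accélération a(t) = 90·exp(-3·t). En intégrant l'accélération et en utilisant la condition initiale v(0) = -30, nous obtenons v(t) = -30·exp(-3·t). En intégrant la vitesse et en utilisant la condition initiale x(0) = 10, nous obtenons x(t) = 10·exp(-3·t). De l'équation de la position x(t) = 10·exp(-3·t), nous substituons t = log(3)/3 pour obtenir x = 10/3.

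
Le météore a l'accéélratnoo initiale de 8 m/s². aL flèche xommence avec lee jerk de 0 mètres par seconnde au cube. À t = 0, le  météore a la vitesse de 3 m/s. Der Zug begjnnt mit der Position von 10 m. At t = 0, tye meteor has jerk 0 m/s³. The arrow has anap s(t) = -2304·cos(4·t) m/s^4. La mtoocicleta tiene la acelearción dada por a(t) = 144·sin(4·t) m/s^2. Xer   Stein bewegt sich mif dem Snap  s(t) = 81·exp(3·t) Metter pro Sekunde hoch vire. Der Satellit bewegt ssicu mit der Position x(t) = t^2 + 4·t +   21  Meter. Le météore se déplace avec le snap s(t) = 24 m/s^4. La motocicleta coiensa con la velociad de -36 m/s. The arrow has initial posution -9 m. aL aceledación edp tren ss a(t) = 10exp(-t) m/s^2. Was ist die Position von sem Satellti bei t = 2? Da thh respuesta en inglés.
Using x(t) = t^2 + 4·t + 21 and substituting t = 2, we find x = 33.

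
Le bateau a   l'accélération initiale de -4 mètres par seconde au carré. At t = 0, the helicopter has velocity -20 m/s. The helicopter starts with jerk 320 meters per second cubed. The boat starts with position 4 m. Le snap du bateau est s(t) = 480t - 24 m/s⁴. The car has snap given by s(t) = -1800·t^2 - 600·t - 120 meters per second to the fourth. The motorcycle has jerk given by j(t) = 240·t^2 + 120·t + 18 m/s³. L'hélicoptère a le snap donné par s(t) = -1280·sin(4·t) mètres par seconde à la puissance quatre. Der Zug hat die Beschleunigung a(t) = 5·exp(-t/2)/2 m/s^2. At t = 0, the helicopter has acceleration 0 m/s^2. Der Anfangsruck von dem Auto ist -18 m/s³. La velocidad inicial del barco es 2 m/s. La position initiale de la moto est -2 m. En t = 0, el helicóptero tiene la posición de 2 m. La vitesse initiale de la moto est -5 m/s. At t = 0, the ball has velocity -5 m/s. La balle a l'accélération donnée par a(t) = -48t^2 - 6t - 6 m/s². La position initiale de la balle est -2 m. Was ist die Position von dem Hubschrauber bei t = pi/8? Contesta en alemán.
Um dies zu lösen, müssen wir 4 Integrale unserer Gleichung für den Snap s(t) = -1280·sin(4·t) finden. Die Stammfunktion von dem Snap ist der Ruck. Mit j(0) = 320 erhalten wir j(t) = 320·cos(4·t). Mit ∫j(t)dt und Anwendung von a(0) = 0, finden wir a(t) = 80·sin(4·t). Die Stammfunktion von der Beschleunigung, mit v(0) = -20, ergibt die Geschwindigkeit: v(t) = -20·cos(4·t). Die Stammfunktion von der Geschwindigkeit, mit x(0) = 2, ergibt die Position: x(t) = 2 - 5·sin(4·t). Aus der Gleichung für die Position x(t) = 2 - 5·sin(4·t), setzen wir t = pi/8 ein und erhalten x = -3.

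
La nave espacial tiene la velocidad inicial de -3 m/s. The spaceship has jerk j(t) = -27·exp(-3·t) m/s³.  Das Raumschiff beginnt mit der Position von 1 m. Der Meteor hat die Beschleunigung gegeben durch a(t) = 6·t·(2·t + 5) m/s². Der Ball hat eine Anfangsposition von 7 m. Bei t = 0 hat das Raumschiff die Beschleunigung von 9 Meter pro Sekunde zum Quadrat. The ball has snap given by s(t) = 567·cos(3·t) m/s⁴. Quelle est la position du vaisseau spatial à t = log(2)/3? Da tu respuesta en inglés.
We need to integrate our jerk equation j(t) = -27·exp(-3·t) 3 times. Finding the integral of j(t) and using a(0) = 9: a(t) = 9·exp(-3·t). Taking ∫a(t)dt and applying v(0) = -3, we find v(t) = -3·exp(-3·t). Integrating velocity and using the initial condition x(0) = 1, we get x(t) = exp(-3·t). We have position x(t) = exp(-3·t). Substituting t = log(2)/3: x(log(2)/3) = 1/2.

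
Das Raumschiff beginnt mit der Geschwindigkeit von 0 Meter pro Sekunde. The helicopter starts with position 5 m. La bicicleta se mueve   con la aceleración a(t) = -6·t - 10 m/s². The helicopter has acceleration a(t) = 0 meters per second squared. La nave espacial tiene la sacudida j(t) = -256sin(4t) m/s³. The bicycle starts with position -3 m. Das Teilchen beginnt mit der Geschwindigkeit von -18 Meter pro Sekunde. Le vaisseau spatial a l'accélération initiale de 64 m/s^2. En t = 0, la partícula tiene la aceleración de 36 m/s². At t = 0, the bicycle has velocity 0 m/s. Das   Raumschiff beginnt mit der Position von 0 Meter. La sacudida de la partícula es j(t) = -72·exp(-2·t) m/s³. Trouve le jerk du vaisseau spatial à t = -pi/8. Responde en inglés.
Using j(t) = -256·sin(4·t) and substituting t = -pi/8, we find j = 256.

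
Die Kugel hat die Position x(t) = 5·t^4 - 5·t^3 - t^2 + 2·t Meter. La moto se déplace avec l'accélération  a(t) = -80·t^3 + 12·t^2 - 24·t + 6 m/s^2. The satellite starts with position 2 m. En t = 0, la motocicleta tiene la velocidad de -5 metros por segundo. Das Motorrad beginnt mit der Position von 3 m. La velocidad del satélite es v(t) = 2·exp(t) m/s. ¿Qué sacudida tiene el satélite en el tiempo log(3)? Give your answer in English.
Starting from velocity v(t) = 2·exp(t), we take 2 derivatives. Differentiating velocity, we get acceleration: a(t) = 2·exp(t). Differentiating acceleration, we get jerk: j(t) = 2·exp(t). Using j(t) = 2·exp(t) and substituting t = log(3), we find j = 6.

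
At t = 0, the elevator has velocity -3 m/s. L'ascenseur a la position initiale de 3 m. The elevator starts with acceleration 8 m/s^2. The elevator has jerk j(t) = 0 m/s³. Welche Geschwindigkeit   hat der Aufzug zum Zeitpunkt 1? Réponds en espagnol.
Necesitamos integrar nuestra ecuación de la sacudida j(t) = 0 2 veces. Tomando ∫j(t)dt y aplicando a(0) = 8, encontramos a(t) = 8. Tomando ∫a(t)dt y aplicando v(0) = -3, encontramos v(t) = 8·t - 3. Usando v(t) = 8·t - 3 y sustituyendo t = 1, encontramos v = 5.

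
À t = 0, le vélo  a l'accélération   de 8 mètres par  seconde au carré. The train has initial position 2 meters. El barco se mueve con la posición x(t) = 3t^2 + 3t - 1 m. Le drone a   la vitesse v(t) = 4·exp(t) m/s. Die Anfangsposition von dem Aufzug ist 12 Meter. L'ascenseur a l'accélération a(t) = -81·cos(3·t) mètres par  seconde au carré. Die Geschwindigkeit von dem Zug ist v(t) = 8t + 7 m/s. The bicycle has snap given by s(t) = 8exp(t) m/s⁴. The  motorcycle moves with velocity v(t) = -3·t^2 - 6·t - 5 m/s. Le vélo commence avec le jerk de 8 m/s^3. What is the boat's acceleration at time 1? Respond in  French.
Nous devons dériver notre équation de la position x(t) = 3·t^2 + 3·t - 1 2 fois. En dérivant la position, nous obtenons la vitesse: v(t) = 6·t + 3. En dérivant la vitesse, nous obtenons l'accélération: a(t) = 6. De l'équation de l'accélération a(t) = 6, nous substituons t = 1 pour obtenir a = 6.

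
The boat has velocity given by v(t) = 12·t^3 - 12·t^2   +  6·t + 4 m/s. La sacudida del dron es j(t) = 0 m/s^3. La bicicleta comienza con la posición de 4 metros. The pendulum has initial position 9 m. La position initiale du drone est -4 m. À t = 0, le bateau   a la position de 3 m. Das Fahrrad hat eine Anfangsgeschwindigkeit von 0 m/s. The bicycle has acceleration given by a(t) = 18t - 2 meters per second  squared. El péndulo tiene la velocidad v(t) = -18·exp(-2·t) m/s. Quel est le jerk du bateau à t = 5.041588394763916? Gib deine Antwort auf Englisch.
To solve this, we need to take 2 derivatives of our velocity equation v(t) = 12·t^3 - 12·t^2 + 6·t + 4. Taking d/dt of v(t), we find a(t) = 36·t^2 - 24·t + 6. Differentiating acceleration, we get jerk: j(t) = 72·t - 24. We have jerk j(t) = 72·t - 24. Substituting t = 5.041588394763916: j(5.041588394763916) = 338.994364423002.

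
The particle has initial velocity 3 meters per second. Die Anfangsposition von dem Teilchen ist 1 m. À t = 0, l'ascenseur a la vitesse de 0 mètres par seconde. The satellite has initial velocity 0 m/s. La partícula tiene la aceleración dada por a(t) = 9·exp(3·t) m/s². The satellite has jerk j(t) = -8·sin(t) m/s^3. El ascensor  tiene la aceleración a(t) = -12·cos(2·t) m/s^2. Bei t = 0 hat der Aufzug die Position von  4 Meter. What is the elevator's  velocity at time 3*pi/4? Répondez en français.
Nous devons intégrer notre équation de l'accélération a(t) = -12·cos(2·t) 1 fois. La primitive de l'accélération est la vitesse. En utilisant v(0) = 0, nous obtenons v(t) = -6·sin(2·t). De l'équation de la vitesse v(t) = -6·sin(2·t), nous substituons t = 3*pi/4 pour obtenir v = 6.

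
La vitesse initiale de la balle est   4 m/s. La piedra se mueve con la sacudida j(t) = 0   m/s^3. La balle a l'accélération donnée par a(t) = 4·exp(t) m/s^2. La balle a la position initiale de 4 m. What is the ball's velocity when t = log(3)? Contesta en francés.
Nous devons trouver la primitive de notre équation de l'accélération a(t) = 4·exp(t) 1 fois. L'intégrale de l'accélération, avec v(0) = 4, donne la vitesse: v(t) = 4·exp(t). En utilisant v(t) = 4·exp(t) et en substituant t = log(3), nous trouvons v = 12.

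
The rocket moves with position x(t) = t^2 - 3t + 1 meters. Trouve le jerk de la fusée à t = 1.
Nous devons dériver notre équation de la position x(t) = t^2 - 3·t + 1 3 fois. En dérivant la position, nous obtenons la vitesse: v(t) = 2·t - 3. En dérivant la vitesse, nous obtenons l'accélération: a(t) = 2. En prenant d/dt de a(t), nous trouvons j(t) = 0. En utilisant j(t) = 0 et en substituant t = 1, nous trouvons j = 0.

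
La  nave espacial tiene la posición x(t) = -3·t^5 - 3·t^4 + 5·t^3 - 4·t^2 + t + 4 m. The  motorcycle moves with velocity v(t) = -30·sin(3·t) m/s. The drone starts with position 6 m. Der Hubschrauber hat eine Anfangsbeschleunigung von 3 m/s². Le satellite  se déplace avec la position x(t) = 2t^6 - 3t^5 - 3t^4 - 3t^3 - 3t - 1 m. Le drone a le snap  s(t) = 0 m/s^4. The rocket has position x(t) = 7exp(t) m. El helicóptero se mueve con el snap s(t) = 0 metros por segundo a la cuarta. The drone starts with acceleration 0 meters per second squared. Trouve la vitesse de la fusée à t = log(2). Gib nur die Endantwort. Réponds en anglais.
v(log(2)) = 14.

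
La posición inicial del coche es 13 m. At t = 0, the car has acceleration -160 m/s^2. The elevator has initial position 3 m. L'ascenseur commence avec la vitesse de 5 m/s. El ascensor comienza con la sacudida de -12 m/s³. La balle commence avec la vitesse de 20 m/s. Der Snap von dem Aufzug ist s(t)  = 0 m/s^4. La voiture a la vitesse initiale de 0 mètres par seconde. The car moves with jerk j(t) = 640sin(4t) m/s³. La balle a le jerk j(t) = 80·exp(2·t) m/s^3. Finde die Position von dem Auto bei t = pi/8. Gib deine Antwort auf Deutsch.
Wir müssen unsere Gleichung für den Ruck j(t) = 640·sin(4·t) 3-mal integrieren. Mit ∫j(t)dt und Anwendung von a(0) = -160, finden wir a(t) = -160·cos(4·t). Durch Integration von der Beschleunigung und Verwendung der Anfangsbedingung v(0) = 0, erhalten wir v(t) = -40·sin(4·t). Das Integral von der Geschwindigkeit, mit x(0) = 13, ergibt die Position: x(t) = 10·cos(4·t) + 3. Mit x(t) = 10·cos(4·t) + 3 und Einsetzen von t = pi/8, finden wir x = 3.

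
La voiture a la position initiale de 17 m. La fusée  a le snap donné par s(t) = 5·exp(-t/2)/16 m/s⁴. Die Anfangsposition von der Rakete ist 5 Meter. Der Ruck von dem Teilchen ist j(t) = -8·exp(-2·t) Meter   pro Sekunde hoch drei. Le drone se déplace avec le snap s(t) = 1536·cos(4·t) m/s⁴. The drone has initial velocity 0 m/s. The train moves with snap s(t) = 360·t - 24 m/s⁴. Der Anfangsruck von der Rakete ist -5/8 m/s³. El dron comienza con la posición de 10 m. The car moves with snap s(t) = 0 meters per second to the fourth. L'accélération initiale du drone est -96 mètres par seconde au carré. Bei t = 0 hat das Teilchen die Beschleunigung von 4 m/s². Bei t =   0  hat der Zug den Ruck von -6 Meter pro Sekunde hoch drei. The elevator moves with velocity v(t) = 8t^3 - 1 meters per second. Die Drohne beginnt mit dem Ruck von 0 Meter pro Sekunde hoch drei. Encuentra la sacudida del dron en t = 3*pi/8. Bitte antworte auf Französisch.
Nous devons intégrer notre équation du snap s(t) = 1536·cos(4·t) 1 fois. La primitive du snap, avec j(0) = 0, donne le jerk: j(t) = 384·sin(4·t). Nous avons le jerk j(t) = 384·sin(4·t). En substituant t = 3*pi/8: j(3*pi/8) = -384.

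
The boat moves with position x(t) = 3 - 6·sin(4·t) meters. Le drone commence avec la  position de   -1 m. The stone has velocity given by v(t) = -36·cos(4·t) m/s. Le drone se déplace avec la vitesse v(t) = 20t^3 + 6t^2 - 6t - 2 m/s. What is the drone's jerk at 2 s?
We must differentiate our velocity equation v(t) = 20·t^3 + 6·t^2 - 6·t - 2 2 times. Differentiating velocity, we get acceleration: a(t) = 60·t^2 + 12·t - 6. Taking d/dt of a(t), we find j(t) = 120·t + 12. We have jerk j(t) = 120·t + 12. Substituting t = 2: j(2) = 252.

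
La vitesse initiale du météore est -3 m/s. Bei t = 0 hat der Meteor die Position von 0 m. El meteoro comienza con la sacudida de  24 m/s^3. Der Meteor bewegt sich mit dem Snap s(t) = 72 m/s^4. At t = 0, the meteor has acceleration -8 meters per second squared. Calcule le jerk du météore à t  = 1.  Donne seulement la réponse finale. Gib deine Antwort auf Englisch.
The jerk at t = 1 is j = 96.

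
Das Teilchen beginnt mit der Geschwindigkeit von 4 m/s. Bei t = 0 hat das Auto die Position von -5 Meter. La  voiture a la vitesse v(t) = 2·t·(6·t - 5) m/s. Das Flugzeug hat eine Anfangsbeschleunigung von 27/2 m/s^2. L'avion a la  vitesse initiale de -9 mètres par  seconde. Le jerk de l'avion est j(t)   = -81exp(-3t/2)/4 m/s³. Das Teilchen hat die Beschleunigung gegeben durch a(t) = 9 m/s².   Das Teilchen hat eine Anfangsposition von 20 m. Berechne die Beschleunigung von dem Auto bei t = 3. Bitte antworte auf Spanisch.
Para resolver esto, necesitamos tomar 1 derivada de nuestra ecuación de la velocidad v(t) = 2·t·(6·t - 5). Derivando la velocidad, obtenemos la aceleración: a(t) = 24·t - 10. Tenemos la aceleración a(t) = 24·t - 10. Sustituyendo t = 3: a(3) = 62.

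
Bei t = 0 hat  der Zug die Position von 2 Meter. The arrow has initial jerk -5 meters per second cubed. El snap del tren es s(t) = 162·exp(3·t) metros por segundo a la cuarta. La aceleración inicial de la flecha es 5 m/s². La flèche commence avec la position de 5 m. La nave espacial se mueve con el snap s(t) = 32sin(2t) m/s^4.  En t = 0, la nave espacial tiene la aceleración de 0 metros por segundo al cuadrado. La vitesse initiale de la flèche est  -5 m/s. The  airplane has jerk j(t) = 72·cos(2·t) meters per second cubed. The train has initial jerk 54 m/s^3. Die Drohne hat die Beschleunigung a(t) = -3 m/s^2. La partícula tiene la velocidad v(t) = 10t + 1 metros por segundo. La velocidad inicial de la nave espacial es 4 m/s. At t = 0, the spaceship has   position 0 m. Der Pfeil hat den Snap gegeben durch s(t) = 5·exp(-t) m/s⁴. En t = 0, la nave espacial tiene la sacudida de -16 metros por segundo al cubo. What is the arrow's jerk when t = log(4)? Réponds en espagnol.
Partiendo del snap s(t) = 5·exp(-t), tomamos 1 integral. Tomando ∫s(t)dt y aplicando j(0) = -5, encontramos j(t) = -5·exp(-t). Usando j(t) = -5·exp(-t) y sustituyendo t = log(4), encontramos j = -5/4.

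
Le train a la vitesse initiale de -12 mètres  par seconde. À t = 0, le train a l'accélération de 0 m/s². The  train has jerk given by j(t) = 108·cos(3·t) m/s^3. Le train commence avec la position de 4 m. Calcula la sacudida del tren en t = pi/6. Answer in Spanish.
De la ecuación de la sacudida j(t) = 108·cos(3·t), sustituimos t = pi/6 para obtener j = 0.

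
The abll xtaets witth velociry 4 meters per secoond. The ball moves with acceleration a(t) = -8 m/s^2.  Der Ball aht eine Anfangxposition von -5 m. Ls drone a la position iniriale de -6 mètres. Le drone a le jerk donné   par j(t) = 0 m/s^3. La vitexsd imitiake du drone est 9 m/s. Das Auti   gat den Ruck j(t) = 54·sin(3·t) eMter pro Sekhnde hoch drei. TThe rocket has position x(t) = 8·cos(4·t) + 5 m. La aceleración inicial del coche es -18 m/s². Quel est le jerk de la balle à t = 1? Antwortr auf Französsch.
En partant de l'accélération a(t) = -8, nous prenons 1 dérivée. En prenant d/dt de a(t), nous trouvons j(t) = 0. En utilisant j(t) = 0 et en substituant t = 1, nous trouvons j = 0.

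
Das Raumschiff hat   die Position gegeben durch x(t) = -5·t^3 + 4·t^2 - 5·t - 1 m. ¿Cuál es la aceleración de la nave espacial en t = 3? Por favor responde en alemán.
Wir müssen unsere Gleichung für die Position x(t) = -5·t^3 + 4·t^2 - 5·t - 1 2-mal ableiten. Die Ableitung von der Position ergibt die Geschwindigkeit: v(t) = -15·t^2 + 8·t - 5. Mit d/dt von v(t) finden wir a(t) = 8 - 30·t. Mit a(t) = 8 - 30·t und Einsetzen von t = 3, finden wir a = -82.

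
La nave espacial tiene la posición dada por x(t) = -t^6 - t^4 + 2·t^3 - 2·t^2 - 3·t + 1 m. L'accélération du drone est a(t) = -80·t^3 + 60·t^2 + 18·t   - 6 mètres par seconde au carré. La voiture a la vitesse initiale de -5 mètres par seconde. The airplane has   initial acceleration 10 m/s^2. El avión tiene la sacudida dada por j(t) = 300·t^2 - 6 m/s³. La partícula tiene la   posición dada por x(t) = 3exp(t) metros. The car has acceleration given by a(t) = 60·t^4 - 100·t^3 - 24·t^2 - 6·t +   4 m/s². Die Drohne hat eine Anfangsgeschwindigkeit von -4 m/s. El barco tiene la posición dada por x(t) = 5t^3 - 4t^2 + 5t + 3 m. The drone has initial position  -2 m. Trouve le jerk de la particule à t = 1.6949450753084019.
Pour résoudre ceci, nous devons prendre 3 dérivées de notre équation de la position x(t) = 3·exp(t). En dérivant la position, nous obtenons la vitesse: v(t) = 3·exp(t). La dérivée de la vitesse donne l'accélération: a(t) = 3·exp(t). La dérivée de l'accélération donne le jerk: j(t) = 3·exp(t). De l'équation du jerk j(t) = 3·exp(t), nous substituons t = 1.6949450753084019 pour obtenir j = 16.3390404542348.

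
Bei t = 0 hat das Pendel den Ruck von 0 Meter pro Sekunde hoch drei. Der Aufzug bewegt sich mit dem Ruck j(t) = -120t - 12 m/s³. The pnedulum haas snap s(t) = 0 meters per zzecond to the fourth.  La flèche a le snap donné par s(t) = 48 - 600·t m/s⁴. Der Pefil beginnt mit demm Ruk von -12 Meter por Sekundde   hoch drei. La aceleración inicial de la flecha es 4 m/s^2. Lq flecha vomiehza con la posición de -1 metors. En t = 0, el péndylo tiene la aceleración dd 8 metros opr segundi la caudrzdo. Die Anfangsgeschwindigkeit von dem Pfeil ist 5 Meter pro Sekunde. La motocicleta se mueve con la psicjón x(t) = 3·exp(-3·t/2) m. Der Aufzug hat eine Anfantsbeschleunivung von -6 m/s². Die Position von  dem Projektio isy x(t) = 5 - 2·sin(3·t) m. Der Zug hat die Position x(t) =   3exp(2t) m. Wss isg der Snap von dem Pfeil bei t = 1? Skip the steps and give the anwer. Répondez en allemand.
Die Antwort ist -552.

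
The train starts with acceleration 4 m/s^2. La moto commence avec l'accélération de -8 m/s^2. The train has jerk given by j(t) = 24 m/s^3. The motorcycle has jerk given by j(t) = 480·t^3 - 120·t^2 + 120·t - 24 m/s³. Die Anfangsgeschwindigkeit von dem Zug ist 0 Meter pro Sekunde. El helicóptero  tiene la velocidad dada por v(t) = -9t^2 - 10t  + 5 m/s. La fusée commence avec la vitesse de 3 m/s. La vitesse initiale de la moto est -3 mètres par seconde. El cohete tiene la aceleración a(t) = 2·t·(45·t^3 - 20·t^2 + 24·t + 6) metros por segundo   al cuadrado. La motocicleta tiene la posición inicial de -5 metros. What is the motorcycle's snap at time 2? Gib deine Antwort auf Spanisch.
Para resolver esto, necesitamos tomar 1 derivada de nuestra ecuación de la sacudida j(t) = 480·t^3 - 120·t^2 + 120·t - 24. Tomando d/dt de j(t), encontramos s(t) = 1440·t^2 - 240·t + 120. De la ecuación del snap s(t) = 1440·t^2 - 240·t + 120, sustituimos t = 2 para obtener s = 5400.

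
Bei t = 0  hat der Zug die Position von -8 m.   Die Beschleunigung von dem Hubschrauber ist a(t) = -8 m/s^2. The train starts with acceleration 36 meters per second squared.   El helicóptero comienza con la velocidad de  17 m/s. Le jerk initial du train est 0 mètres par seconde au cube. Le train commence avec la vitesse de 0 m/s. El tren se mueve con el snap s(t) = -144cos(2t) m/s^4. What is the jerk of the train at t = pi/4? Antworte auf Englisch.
To find the answer, we compute 1 integral of s(t) = -144·cos(2·t). The antiderivative of snap is jerk. Using j(0) = 0, we get j(t) = -72·sin(2·t). Using j(t) = -72·sin(2·t) and substituting t = pi/4, we find j = -72.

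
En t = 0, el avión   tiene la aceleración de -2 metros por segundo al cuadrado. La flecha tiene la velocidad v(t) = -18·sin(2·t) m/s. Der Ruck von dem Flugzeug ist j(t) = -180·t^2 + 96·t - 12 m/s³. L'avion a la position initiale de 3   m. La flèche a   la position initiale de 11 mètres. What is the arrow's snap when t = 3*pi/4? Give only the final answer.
At t = 3*pi/4, s = 0.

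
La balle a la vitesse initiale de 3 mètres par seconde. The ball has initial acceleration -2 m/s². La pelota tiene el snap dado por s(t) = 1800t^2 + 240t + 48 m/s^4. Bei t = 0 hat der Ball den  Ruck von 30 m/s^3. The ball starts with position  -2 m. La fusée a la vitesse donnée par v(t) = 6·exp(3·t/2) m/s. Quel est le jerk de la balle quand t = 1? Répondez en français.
En partant du snap s(t) = 1800·t^2 + 240·t + 48, nous prenons 1 primitive. La primitive du snap est le jerk. En utilisant j(0) = 30, nous obtenons j(t) = 600·t^3 + 120·t^2 + 48·t + 30. De l'équation du jerk j(t) = 600·t^3 + 120·t^2 + 48·t + 30, nous substituons t = 1 pour obtenir j = 798.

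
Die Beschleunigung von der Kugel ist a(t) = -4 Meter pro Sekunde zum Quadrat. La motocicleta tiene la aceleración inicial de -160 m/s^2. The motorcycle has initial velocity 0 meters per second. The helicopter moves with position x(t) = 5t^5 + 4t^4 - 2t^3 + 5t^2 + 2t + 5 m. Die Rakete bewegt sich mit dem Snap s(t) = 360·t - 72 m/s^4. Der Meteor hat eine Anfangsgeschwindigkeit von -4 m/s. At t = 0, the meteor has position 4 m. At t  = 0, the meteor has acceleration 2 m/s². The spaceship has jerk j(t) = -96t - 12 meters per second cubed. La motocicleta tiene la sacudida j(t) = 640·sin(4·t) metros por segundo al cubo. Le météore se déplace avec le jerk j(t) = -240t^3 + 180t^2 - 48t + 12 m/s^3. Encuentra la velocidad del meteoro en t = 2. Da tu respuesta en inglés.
To solve this, we need to take 2 antiderivatives of our jerk equation j(t) = -240·t^3 + 180·t^2 - 48·t + 12. The antiderivative of jerk, with a(0) = 2, gives acceleration: a(t) = -60·t^4 + 60·t^3 - 24·t^2 + 12·t + 2. Taking ∫a(t)dt and applying v(0) = -4, we find v(t) = -12·t^5 + 15·t^4 - 8·t^3 + 6·t^2 + 2·t - 4. From the given velocity equation v(t) = -12·t^5 + 15·t^4 - 8·t^3 + 6·t^2 + 2·t - 4, we substitute t = 2 to get v = -184.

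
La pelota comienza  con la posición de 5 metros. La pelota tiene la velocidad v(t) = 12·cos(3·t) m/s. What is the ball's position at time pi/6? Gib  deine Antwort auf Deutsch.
Wir müssen unsere Gleichung für die Geschwindigkeit v(t) = 12·cos(3·t) 1-mal integrieren. Die Stammfunktion von der Geschwindigkeit ist die Position. Mit x(0) = 5 erhalten wir x(t) = 4·sin(3·t) + 5. Mit x(t) = 4·sin(3·t) + 5 und Einsetzen von t = pi/6, finden wir x = 9.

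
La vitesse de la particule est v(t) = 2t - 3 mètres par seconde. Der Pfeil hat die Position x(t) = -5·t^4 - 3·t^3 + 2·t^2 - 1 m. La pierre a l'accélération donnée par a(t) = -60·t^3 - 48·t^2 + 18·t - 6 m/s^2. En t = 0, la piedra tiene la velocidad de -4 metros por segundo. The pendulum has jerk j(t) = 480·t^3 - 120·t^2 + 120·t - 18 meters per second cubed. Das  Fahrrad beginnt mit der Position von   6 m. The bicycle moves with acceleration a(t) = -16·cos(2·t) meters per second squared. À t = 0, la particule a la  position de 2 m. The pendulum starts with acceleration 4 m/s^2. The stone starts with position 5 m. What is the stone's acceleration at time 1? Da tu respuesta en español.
Usando a(t) = -60·t^3 - 48·t^2 + 18·t - 6 y sustituyendo t = 1, encontramos a = -96.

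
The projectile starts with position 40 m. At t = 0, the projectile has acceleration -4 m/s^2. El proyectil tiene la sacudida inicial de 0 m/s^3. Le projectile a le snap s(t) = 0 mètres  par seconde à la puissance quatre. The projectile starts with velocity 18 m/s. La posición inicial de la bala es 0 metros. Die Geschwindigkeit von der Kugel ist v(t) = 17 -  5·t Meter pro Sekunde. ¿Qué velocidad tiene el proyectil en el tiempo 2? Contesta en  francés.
Pour résoudre ceci, nous devons prendre 3 primitives de notre équation du snap s(t) = 0. En prenant ∫s(t)dt et en appliquant j(0) = 0, nous trouvons j(t) = 0. En intégrant le jerk et en utilisant la condition initiale a(0) = -4, nous obtenons a(t) = -4. L'intégrale de l'accélération, avec v(0) = 18, donne la vitesse: v(t) = 18 - 4·t. En utilisant v(t) = 18 - 4·t et en substituant t = 2, nous trouvons v = 10.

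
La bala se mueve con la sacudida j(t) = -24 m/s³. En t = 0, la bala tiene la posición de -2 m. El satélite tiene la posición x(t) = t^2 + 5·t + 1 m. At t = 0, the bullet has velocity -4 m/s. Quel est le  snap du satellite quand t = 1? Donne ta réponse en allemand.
Ausgehend von der Position x(t) = t^2 + 5·t + 1, nehmen wir 4 Ableitungen. Die Ableitung von der Position ergibt die Geschwindigkeit: v(t) = 2·t + 5. Die Ableitung von der Geschwindigkeit ergibt die Beschleunigung: a(t) = 2. Mit d/dt von a(t) finden wir j(t) = 0. Mit d/dt von j(t) finden wir s(t) = 0. Mit s(t) = 0 und Einsetzen von t = 1, finden wir s = 0.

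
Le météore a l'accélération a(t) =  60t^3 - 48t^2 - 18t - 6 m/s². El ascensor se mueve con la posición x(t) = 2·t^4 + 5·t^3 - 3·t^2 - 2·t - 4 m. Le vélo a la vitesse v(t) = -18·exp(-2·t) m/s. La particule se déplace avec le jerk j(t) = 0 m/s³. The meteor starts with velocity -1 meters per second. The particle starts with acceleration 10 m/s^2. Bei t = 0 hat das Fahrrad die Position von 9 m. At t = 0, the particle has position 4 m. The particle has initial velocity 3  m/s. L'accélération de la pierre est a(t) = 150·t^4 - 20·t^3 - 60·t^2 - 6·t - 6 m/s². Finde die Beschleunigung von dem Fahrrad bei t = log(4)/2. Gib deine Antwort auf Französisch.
Nous devons dériver notre équation de la vitesse v(t) = -18·exp(-2·t) 1 fois. En dérivant la vitesse, nous obtenons l'accélération: a(t) = 36·exp(-2·t). En utilisant a(t) = 36·exp(-2·t) et en substituant t = log(4)/2, nous trouvons a = 9.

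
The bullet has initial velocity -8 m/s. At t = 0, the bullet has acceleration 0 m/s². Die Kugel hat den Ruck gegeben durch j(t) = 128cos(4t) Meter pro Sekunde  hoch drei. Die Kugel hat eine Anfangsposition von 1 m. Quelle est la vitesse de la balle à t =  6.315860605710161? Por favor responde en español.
Partiendo de la sacudida j(t) = 128·cos(4·t), tomamos 2 integrales. La integral de la sacudida es la aceleración. Usando a(0) = 0, obtenemos a(t) = 32·sin(4·t). Tomando ∫a(t)dt y aplicando v(0) = -8, encontramos v(t) = -8·cos(4·t). Tenemos la velocidad v(t) = -8·cos(4·t). Sustituyendo t = 6.315860605710161: v(6.315860605710161) = -7.93176601008952.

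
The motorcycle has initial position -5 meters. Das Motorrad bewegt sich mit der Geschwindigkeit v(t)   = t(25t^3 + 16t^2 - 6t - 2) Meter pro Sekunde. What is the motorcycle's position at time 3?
We must find the integral of our velocity equation v(t) = t·(25·t^3 + 16·t^2 - 6·t - 2) 1 time. Integrating velocity and using the initial condition x(0) = -5, we get x(t) = 5·t^5 + 4·t^4 - 2·t^3 - t^2 - 5. From the given position equation x(t) = 5·t^5 + 4·t^4 - 2·t^3 - t^2 - 5, we substitute t = 3 to get x = 1471.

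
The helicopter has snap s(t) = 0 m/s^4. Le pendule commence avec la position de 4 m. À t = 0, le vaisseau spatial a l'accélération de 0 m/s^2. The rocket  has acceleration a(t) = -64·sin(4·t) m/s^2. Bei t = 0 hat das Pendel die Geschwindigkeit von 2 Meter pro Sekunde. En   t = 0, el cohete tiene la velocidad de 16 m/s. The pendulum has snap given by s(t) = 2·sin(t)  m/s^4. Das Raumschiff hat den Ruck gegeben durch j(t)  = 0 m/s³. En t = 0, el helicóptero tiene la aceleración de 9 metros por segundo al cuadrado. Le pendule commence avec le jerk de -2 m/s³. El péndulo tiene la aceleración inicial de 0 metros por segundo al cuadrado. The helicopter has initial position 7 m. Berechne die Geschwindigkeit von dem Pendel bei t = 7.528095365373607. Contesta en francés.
Nous devons intégrer notre équation du snap s(t) = 2·sin(t) 3 fois. L'intégrale du snap est le jerk. En utilisant j(0) = -2, nous obtenons j(t) = -2·cos(t). L'intégrale du jerk est l'accélération. En utilisant a(0) = 0, nous obtenons a(t) = -2·sin(t). La primitive de l'accélération est la vitesse. En utilisant v(0) = 2, nous obtenons v(t) = 2·cos(t). De l'équation de la vitesse v(t) = 2·cos(t), nous substituons t = 7.528095365373607 pour obtenir v = 0.640297066852835.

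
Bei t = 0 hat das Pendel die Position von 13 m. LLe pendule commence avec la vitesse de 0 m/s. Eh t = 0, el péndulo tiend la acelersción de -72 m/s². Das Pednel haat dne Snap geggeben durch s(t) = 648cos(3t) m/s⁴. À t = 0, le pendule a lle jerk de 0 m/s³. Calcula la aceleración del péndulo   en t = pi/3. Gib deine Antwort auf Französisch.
En partant du snap s(t) = 648·cos(3·t), nous prenons 2 intégrales. L'intégrale du snap est le jerk. En utilisant j(0) = 0, nous obtenons j(t) = 216·sin(3·t). L'intégrale du jerk, avec a(0) = -72, donne l'accélération: a(t) = -72·cos(3·t). Nous avons l'accélération a(t) = -72·cos(3·t). En substituant t = pi/3: a(pi/3) = 72.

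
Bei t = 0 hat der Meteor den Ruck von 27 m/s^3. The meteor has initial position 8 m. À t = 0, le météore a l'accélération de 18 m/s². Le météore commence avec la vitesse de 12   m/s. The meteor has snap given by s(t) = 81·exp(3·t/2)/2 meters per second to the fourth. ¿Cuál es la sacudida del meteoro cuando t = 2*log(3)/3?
Partiendo del snap s(t) = 81·exp(3·t/2)/2, tomamos 1 integral. La integral del snap, con j(0) = 27, da la sacudida: j(t) = 27·exp(3·t/2). Usando j(t) = 27·exp(3·t/2) y sustituyendo t = 2*log(3)/3, encontramos j = 81.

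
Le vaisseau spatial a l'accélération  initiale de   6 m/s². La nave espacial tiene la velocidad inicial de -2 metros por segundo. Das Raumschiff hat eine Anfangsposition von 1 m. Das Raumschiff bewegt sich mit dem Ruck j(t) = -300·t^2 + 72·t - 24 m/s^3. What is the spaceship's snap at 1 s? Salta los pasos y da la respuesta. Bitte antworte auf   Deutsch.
Bei t = 1, s = -528.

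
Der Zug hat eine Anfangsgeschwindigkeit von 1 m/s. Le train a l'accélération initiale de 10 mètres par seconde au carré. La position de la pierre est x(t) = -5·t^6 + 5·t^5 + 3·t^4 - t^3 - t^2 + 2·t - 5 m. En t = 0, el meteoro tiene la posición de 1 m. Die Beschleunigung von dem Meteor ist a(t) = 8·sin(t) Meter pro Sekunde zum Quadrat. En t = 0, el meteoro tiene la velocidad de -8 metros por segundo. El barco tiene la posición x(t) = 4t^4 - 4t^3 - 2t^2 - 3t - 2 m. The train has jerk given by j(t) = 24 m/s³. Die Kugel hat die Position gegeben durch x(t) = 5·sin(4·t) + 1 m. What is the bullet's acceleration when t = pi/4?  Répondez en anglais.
To solve this, we need to take 2 derivatives of our position equation x(t) = 5·sin(4·t) + 1. Differentiating position, we get velocity: v(t) = 20·cos(4·t). Differentiating velocity, we get acceleration: a(t) = -80·sin(4·t). From the given acceleration equation a(t) = -80·sin(4·t), we substitute t = pi/4 to get a = 0.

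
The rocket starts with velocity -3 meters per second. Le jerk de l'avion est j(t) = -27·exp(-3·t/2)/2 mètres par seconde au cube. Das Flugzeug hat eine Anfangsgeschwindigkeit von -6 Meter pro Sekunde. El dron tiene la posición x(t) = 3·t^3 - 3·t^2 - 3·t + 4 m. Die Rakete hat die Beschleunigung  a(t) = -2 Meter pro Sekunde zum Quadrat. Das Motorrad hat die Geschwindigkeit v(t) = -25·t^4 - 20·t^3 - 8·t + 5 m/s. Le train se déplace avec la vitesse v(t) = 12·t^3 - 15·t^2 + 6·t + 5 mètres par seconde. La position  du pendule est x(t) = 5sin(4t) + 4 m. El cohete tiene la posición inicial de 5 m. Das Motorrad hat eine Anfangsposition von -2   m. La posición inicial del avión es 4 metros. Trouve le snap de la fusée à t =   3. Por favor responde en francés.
En partant de l'accélération a(t) = -2, nous prenons 2 dérivées. La dérivée de l'accélération donne le jerk: j(t) = 0. La dérivée du jerk donne le snap: s(t) = 0. En utilisant s(t) = 0 et en substituant t = 3, nous trouvons s = 0.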